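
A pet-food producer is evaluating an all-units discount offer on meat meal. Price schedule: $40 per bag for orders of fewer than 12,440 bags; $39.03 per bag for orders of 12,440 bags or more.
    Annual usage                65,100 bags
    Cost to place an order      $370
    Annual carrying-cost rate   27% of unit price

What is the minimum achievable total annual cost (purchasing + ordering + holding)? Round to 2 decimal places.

$2,608,336.24

H₁ = 27%×$40 = $10.8000;  H₂ = 27%×$39.03 = $10.5381
EOQ₁ = √(2×65,100×370/10.8000) = 2,112.00  (< 12,440, feasible at tier 1)
EOQ₂ = √(2×65,100×370/10.5381) = 2,138.09  (< 12,440 → use Q = 12,440 at tier-2 price)
TC(tier 1 (EOQ₁), Q≈2,112.0) = $2,626,809.63
TC(tier 2, Q≈12,440.0) = $2,608,336.24
Minimum at tier 2: $2,608,336.24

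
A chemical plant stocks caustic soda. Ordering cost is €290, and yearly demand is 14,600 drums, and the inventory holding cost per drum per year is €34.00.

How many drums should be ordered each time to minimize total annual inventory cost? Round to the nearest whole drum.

2DS/H = 2·14,600·290/34 = 249,058.82
EOQ = √249,058.82 ≈ 499.06

499 drums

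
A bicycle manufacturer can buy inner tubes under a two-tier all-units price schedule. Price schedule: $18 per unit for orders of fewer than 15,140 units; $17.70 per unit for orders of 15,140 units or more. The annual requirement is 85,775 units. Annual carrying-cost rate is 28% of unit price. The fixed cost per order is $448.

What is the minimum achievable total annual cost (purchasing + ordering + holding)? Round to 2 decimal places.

$1,558,272.54

H₁ = 28%×$18 = $5.0400;  H₂ = 28%×$17.70 = $4.9560
EOQ₁ = √(2×85,775×448/5.0400) = 3,904.98  (< 15,140, feasible at tier 1)
EOQ₂ = √(2×85,775×448/4.9560) = 3,937.94  (< 15,140 → use Q = 15,140 at tier-2 price)
TC(tier 1 (EOQ₁), Q≈3,905.0) = $1,563,631.11
TC(tier 2, Q≈15,140.0) = $1,558,272.54
Minimum at tier 2: $1,558,272.54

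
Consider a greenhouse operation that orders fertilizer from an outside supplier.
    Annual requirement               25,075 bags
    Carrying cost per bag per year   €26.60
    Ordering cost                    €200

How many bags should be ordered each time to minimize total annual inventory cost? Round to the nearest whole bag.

614 bags

Optimal lot size Q* = (2 × 25,075 × €200 / €26.6)^½ ≈ 614.06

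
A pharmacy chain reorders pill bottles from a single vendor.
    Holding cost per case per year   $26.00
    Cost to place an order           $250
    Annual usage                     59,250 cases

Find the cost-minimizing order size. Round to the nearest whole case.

1,067 cases

2DS/H = 2·59,250·250/26 = 1,139,423.08
EOQ = √1,139,423.08 ≈ 1,067.44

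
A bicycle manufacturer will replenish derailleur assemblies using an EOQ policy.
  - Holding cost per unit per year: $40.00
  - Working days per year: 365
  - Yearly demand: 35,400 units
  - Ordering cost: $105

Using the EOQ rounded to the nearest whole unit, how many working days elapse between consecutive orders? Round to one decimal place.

4.4 days

EOQ = √(2DS/H) = √(2 × 35,400 × 105 / 40)
    = √(185,850.00) ≈ 431.10 → Q = 431 units
T = Q/D × 365 days = 431/35,400 × 365 = 4.444 days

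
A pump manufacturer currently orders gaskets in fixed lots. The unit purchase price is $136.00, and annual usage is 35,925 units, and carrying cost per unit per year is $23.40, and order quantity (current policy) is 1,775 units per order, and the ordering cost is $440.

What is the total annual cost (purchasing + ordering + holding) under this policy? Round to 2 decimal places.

Orders/yr = 35,925/1,775 = 20.239; ordering cost = 20.239 × $440 = $8,905.35
Average inventory = 1,775/2 = 887.5; holding cost = 887.5 × $23.4 = $20,767.50
Purchase cost = D·C = 35,925 × 136 = $4,885,800.00
Total = $8,905.35 + $20,767.50 + $4,885,800.00 = $4,915,472.85

$4,915,472.85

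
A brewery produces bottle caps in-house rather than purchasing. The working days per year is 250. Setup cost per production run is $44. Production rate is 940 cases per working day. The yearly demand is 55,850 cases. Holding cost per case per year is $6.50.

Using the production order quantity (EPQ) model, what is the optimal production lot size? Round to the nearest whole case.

996 cases

d = 55,850/250 = 223.4000 cases/day;  effective holding cost H(1 − d/p) = 6.5·(1 − 223.4000/940) = 4.95521
Q* = √(2DS / H_eff) = √(2·55,850·44 / 4.95521) ≈ 995.91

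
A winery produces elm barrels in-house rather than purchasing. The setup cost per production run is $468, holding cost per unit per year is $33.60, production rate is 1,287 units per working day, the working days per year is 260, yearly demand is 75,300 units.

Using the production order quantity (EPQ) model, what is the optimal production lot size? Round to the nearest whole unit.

1,645 units

d = 75,300/260 = 289.6154 units/day;  effective holding cost H(1 − d/p) = 33.6·(1 − 289.6154/1287) = 26.03895
Q* = √(2DS / H_eff) = √(2·75,300·468 / 26.03895) ≈ 1,645.22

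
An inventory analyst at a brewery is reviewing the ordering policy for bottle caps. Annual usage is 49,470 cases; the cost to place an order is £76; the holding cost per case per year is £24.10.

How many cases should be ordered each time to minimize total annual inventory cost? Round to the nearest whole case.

559 cases

Q* = √(2·D·S / H) = √(2·49,470·76 / 24.1) = √312,010.0 ≈ 558.58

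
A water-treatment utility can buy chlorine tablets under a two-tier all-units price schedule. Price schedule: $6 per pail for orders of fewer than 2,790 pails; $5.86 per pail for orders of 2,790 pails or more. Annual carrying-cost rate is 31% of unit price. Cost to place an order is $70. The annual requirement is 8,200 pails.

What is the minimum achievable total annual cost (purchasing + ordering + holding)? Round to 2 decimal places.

$50,661.26

H₁ = 31%×$6 = $1.8600;  H₂ = 31%×$5.86 = $1.8166
EOQ₁ = √(2×8,200×70/1.8600) = 785.62  (< 2,790, feasible at tier 1)
EOQ₂ = √(2×8,200×70/1.8166) = 794.95  (< 2,790 → use Q = 2,790 at tier-2 price)
TC(tier 1 (EOQ₁), Q≈785.6) = $50,661.26
TC(tier 2, Q≈2,790.0) = $50,791.89
Minimum at tier 1 (EOQ₁): $50,661.26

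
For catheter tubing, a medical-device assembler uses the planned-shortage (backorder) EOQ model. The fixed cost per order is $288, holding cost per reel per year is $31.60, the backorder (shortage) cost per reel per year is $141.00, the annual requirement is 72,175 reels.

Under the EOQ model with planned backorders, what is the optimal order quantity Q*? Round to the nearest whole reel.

1,269 reels

Basic EOQ = √(2·72,175·288/31.6) = 1,146.994
Backorder adjustment √((H+b)/b) = √((31.6+141)/141) = 1.1064
Q* = 1,146.994 × 1.1064 ≈ 1,269.03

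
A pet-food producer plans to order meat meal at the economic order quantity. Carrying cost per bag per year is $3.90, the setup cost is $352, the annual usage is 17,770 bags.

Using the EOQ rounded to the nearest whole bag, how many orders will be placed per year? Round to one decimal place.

Q* = √(2·D·S / H) = √(2·17,770·352 / 3.9) = √3,207,712.8 ≈ 1,791.01 → Q = 1,791
N = D/Q = 17,770/1,791 ≈ 9.922 orders/yr

9.9 orders per year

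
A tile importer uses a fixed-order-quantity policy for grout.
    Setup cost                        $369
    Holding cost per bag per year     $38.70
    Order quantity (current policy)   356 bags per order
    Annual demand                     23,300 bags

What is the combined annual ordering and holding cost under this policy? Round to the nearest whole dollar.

Ordering: D/Q × S = 23,300/356 × $369 = $24,150.84
Holding:  Q/2 × H = 356/2 × $38.7 = $6,888.60
Total = $24,150.84 + $6,888.60 = $31,039.44

$31,039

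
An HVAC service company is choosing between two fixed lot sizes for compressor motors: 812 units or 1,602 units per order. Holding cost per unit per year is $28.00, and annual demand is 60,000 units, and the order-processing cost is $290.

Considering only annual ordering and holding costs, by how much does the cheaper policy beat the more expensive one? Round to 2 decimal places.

$492.85

For each Q, cost = (D/Q)·S + (Q/2)·H.
TC(812) = (60,000/812)×290 + (812/2)×28 = $32,796.57
TC(1,602) = (60,000/1,602)×290 + (1,602/2)×28 = $33,289.42
Cheaper: Q = 812.  Difference = $492.85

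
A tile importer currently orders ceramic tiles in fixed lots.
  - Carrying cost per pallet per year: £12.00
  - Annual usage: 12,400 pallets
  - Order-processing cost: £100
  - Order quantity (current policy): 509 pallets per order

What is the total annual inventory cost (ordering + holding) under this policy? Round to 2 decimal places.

£5,490.15

Ordering: D/Q × S = 12,400/509 × £100 = £2,436.15
Holding:  Q/2 × H = 509/2 × £12 = £3,054.00
Total = £2,436.15 + £3,054.00 = £5,490.15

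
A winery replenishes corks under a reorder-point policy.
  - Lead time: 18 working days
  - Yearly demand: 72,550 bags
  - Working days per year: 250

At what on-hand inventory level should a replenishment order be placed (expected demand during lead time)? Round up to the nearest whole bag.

Daily demand d = 72,550 / 250 = 290.200 bags/day
Demand during lead time = 290.200 × 18 = 5,223.60
Reorder point = 5,223.60 → round up

5,224 bags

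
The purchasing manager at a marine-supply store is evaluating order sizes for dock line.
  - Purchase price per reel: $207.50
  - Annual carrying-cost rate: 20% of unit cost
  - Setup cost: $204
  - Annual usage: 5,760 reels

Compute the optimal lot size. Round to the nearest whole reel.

Holding cost per reel per year: H = 20% × $207.5 = $41.5000
Q* = √(2·D·S / H) = √(2·5,760·204 / 41.5) = √56,628.4 ≈ 237.97

238 reels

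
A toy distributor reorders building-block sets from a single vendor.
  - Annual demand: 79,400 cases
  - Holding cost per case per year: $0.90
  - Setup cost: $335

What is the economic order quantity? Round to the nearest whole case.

Optimal lot size Q* = (2 × 79,400 × $335 / $0.9)^½ ≈ 7,688.23

7,688 cases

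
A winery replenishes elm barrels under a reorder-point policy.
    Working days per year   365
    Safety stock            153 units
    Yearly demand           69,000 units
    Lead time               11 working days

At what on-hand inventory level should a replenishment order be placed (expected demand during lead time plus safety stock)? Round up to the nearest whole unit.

Daily demand d = 69,000 / 365 = 189.041 units/day
Demand during lead time = 189.041 × 11 = 2,079.45
Reorder point = 2,079.45 + 153 = 2,232.45 → round up

2,233 units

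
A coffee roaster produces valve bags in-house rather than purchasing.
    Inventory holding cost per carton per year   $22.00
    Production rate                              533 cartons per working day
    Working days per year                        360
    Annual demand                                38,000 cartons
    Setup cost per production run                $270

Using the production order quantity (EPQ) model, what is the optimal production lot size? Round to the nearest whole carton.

Daily demand d = 38,000/360 = 105.556; p = 533; 1 − d/p = 0.80196
EPQ = √(2DS / (H(1 − d/p)))
    = √(2 × 38,000 × 270 / (22 × 0.80196)) ≈ 1,078.45

1,078 cartons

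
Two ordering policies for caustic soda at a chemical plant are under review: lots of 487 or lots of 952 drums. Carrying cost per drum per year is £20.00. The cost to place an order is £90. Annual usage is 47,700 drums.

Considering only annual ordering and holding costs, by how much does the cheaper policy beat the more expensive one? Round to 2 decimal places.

TC(Q) = (D/Q)S + (Q/2)H
TC(487) = (47,700/487)×90 + (487/2)×20 = £13,685.20
TC(952) = (47,700/952)×90 + (952/2)×20 = £14,029.45
|ΔTC| = |£13,685.20 − £14,029.45| = £344.26

£344.26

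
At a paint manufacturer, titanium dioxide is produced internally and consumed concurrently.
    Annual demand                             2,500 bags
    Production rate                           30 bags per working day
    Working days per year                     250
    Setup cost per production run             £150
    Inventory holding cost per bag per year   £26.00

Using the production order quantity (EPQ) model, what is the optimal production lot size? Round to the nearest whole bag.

208 bags

Daily demand d = 2,500/250 = 10.000; p = 30; 1 − d/p = 0.66667
EPQ = √(2DS / (H(1 − d/p)))
    = √(2 × 2,500 × 150 / (26 × 0.66667)) ≈ 208.01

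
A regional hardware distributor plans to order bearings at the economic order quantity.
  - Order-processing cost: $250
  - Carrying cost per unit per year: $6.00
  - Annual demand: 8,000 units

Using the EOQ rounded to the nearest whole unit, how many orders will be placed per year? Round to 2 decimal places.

2DS/H = 2·8,000·250/6 = 666,666.67
EOQ = √666,666.67 ≈ 816.50 → Q = 816
N = D/Q = 8,000/816 ≈ 9.804 orders/yr

9.80 orders per year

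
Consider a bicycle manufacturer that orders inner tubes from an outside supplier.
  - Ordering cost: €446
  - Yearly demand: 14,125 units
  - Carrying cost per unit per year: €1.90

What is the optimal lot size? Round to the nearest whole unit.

2,575 units

2DS/H = 2·14,125·446/1.9 = 6,631,315.79
EOQ = √6,631,315.79 ≈ 2,575.13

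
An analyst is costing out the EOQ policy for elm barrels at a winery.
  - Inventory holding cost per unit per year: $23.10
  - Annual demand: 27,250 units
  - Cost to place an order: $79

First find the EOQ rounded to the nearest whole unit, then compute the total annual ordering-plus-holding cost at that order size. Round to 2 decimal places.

Q* = √(2·D·S / H) = √(2·27,250·79 / 23.1) = √186,385.3 ≈ 431.72 → Q = 432 units
Ordering: D/Q × S = 27,250/432 × $79 = $4,983.22
Holding:  Q/2 × H = 432/2 × $23.1 = $4,989.60
Total = $4,983.22 + $4,989.60 = $9,972.82

$9,972.82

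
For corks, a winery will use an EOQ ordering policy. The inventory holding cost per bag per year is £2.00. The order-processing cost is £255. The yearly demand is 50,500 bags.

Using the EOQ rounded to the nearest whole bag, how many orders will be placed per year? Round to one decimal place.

2DS/H = 2·50,500·255/2 = 12,877,500.00
EOQ = √12,877,500.00 ≈ 3,588.52 → Q = 3,589
Orders per year = D/Q = 50,500 / 3,589 = 14.071

14.1 orders per year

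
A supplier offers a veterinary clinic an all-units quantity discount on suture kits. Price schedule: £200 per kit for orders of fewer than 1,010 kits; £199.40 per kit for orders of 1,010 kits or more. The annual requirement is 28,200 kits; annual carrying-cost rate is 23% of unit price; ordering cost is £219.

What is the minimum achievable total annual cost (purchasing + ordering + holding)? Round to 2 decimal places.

H₁ = 23%×£200 = £46.0000;  H₂ = 23%×£199.40 = £45.8620
EOQ₁ = √(2×28,200×219/46.0000) = 518.18  (< 1,010, feasible at tier 1)
EOQ₂ = √(2×28,200×219/45.8620) = 518.96  (< 1,010 → use Q = 1,010 at tier-2 price)
TC(tier 1 (EOQ₁), Q≈518.2) = £5,663,836.39
TC(tier 2, Q≈1,010.0) = £5,652,354.96
Minimum at tier 2: £5,652,354.96

£5,652,354.96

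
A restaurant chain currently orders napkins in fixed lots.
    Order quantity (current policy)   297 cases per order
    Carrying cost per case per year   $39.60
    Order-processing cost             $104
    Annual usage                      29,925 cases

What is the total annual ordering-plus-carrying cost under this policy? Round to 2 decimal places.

Orders/yr = 29,925/297 = 100.758; ordering cost = 100.758 × $104 = $10,478.79
Average inventory = 297/2 = 148.5; holding cost = 148.5 × $39.6 = $5,880.60
Total = $10,478.79 + $5,880.60 = $16,359.39

$16,359.39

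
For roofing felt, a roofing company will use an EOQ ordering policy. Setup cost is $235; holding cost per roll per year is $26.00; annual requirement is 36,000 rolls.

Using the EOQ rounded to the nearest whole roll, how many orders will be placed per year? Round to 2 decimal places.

2DS/H = 2·36,000·235/26 = 650,769.23
EOQ = √650,769.23 ≈ 806.70 → Q = 807
Orders per year = D/Q = 36,000 / 807 = 44.610

44.61 orders per year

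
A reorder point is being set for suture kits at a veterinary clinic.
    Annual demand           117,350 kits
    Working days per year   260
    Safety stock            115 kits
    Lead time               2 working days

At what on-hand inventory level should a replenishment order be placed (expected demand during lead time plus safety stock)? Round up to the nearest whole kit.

1,018 kits

Daily demand d = 117,350 / 260 = 451.346 kits/day
Demand during lead time = 451.346 × 2 = 902.69
Reorder point = 902.69 + 115 = 1,017.69 → round up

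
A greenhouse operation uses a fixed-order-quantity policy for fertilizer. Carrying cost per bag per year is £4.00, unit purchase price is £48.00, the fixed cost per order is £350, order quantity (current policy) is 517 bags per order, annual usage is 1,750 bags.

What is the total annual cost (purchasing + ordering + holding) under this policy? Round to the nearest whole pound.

Ordering: D/Q × S = 1,750/517 × £350 = £1,184.72
Holding:  Q/2 × H = 517/2 × £4 = £1,034.00
Purchase cost = D·C = 1,750 × 48 = £84,000.00
Total = £1,184.72 + £1,034.00 + £84,000.00 = £86,218.72

£86,219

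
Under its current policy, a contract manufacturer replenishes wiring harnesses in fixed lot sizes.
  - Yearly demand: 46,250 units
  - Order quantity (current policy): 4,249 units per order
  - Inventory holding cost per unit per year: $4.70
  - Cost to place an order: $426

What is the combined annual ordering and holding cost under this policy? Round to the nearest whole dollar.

$14,622

Ordering: D/Q × S = 46,250/4,249 × $426 = $4,636.97
Holding:  Q/2 × H = 4,249/2 × $4.7 = $9,985.15
Total = $4,636.97 + $9,985.15 = $14,622.12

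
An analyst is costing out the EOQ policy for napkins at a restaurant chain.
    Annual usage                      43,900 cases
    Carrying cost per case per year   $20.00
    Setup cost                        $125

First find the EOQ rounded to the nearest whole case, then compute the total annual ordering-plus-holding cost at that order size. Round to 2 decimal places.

Optimal lot size Q* = (2 × 43,900 × $125 / $20)^½ ≈ 740.78 → Q = 741 cases
Annual ordering cost = (D/Q)·S = (43,900/741) × 125 = $7,405.53
Annual holding cost  = (Q/2)·H = (741/2) × 20 = $7,410.00
Total = $7,405.53 + $7,410.00 = $14,815.53

$14,815.53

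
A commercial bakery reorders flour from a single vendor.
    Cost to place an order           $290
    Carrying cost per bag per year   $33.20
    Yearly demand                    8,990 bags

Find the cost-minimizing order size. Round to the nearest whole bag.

EOQ = √(2DS/H) = √(2 × 8,990 × 290 / 33.2)
    = √(157,054.22) ≈ 396.30

396 bags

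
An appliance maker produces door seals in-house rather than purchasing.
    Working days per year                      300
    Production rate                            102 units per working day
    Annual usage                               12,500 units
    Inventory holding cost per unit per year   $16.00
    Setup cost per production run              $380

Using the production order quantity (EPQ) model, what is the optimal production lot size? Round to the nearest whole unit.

1,002 units

d = 12,500/300 = 41.6667 units/day;  effective holding cost H(1 − d/p) = 16·(1 − 41.6667/102) = 9.46405
Q* = √(2DS / H_eff) = √(2·12,500·380 / 9.46405) ≈ 1,001.90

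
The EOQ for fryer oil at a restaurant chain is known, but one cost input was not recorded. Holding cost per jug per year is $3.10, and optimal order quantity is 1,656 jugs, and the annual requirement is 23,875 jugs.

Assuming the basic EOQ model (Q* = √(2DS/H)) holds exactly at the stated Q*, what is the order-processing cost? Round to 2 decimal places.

$178.04

Since Q* = (2DS/H)^½, squaring gives Q*²·H = 2DS.
S = Q²H / (2D) = 1,656² × 3.1 / (2 × 23,875) = 178.0365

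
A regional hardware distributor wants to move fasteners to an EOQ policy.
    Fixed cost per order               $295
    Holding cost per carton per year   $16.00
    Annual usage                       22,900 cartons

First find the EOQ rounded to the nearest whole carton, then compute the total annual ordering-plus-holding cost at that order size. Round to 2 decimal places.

EOQ = √(2DS/H) = √(2 × 22,900 × 295 / 16)
    = √(844,437.50) ≈ 918.93 → Q = 919 cartons
Annual ordering cost = (D/Q)·S = (22,900/919) × 295 = $7,350.92
Annual holding cost  = (Q/2)·H = (919/2) × 16 = $7,352.00
Total = $7,350.92 + $7,352.00 = $14,702.92

$14,702.92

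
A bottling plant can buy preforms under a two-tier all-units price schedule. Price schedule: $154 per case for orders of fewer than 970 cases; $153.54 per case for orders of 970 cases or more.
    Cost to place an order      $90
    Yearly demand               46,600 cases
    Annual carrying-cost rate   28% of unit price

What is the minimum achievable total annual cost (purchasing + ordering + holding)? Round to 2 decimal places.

$7,180,138.44

H₁ = 28%×$154 = $43.1200;  H₂ = 28%×$153.54 = $42.9912
EOQ₁ = √(2×46,600×90/43.1200) = 441.05  (< 970, feasible at tier 1)
EOQ₂ = √(2×46,600×90/42.9912) = 441.71  (< 970 → use Q = 970 at tier-2 price)
TC(tier 1 (EOQ₁), Q≈441.1) = $7,195,418.16
TC(tier 2, Q≈970.0) = $7,180,138.44
Minimum at tier 2: $7,180,138.44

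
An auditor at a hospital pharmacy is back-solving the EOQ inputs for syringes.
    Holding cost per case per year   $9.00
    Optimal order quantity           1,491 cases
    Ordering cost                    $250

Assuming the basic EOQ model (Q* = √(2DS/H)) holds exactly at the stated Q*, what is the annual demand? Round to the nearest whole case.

40,015 cases per year

From Q* = √(2DS/H) ⇒ Q*² = 2DS/H.
D = Q²H / (2S) = 1,491² × 9 / (2 × 250) = 40,015.46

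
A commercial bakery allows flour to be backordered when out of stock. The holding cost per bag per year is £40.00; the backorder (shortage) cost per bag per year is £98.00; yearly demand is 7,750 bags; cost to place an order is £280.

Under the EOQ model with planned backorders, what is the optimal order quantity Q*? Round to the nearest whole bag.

Basic EOQ = √(2·7,750·280/40) = 329.393
Backorder adjustment √((H+b)/b) = √((40+98)/98) = 1.1867
Q* = 329.393 × 1.1867 ≈ 390.88

391 bags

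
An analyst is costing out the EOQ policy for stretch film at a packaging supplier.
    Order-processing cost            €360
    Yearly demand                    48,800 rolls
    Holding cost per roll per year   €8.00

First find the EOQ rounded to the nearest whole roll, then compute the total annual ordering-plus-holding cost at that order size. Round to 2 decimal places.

EOQ = √(2DS/H) = √(2 × 48,800 × 360 / 8)
    = √(4,392,000.00) ≈ 2,095.71 → Q = 2,096 rolls
Annual ordering cost = (D/Q)·S = (48,800/2,096) × 360 = €8,381.68
Annual holding cost  = (Q/2)·H = (2,096/2) × 8 = €8,384.00
Total = €8,381.68 + €8,384.00 = €16,765.68

€16,765.68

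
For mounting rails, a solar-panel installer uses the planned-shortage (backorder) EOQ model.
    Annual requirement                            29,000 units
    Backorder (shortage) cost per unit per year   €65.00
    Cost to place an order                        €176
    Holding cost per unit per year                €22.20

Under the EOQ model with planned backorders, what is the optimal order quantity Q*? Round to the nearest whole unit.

Q* = √(2DS/H) · √((H + b)/b)
   = √(2 × 29,000 × 176 / 22.2) · √((22.2 + 65) / 65)
   = 678.100 × 1.1582 ≈ 785.41

785 units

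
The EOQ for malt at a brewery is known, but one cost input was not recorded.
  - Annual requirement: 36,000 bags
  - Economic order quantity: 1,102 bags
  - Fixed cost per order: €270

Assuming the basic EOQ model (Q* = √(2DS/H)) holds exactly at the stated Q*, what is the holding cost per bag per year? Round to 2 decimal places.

From Q* = √(2DS/H) ⇒ Q*² = 2DS/H.
H = 2DS / Q² = 2 × 36,000 × 270 / 1,102² = 16.0079

€16.01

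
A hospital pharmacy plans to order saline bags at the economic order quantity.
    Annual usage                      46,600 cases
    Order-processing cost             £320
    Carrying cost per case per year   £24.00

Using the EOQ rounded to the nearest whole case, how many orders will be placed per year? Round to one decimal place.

Q* = √(2·D·S / H) = √(2·46,600·320 / 24) = √1,242,666.7 ≈ 1,114.75 → Q = 1,115
Orders per year = D/Q = 46,600 / 1,115 = 41.794

41.8 orders per year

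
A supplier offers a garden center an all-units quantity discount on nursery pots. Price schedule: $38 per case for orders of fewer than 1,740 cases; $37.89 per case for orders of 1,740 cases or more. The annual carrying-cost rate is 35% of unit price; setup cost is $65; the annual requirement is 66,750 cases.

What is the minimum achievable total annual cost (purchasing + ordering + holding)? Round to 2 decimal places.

H₁ = 35%×$38 = $13.3000;  H₂ = 35%×$37.89 = $13.2615
EOQ₁ = √(2×66,750×65/13.3000) = 807.74  (< 1,740, feasible at tier 1)
EOQ₂ = √(2×66,750×65/13.2615) = 808.91  (< 1,740 → use Q = 1,740 at tier-2 price)
TC(tier 1 (EOQ₁), Q≈807.7) = $2,547,242.94
TC(tier 2, Q≈1,740.0) = $2,543,188.54
Minimum at tier 2: $2,543,188.54

$2,543,188.54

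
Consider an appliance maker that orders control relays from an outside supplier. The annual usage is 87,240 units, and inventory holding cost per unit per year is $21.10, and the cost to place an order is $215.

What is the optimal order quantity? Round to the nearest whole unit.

1,333 units

Q* = √(2·D·S / H) = √(2·87,240·215 / 21.1) = √1,777,876.8 ≈ 1,333.37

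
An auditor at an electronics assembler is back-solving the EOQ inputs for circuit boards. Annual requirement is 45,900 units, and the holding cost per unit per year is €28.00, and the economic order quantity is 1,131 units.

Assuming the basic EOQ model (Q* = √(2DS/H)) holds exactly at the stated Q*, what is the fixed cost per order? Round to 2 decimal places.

From Q* = √(2DS/H) ⇒ Q*² = 2DS/H.
S = Q²H / (2D) = 1,131² × 28 / (2 × 45,900) = 390.1580

€390.16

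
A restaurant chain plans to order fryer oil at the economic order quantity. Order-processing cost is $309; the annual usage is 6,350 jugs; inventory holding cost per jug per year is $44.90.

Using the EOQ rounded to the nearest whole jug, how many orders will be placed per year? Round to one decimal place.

21.5 orders per year

Optimal lot size Q* = (2 × 6,350 × $309 / $44.9)^½ ≈ 295.64 → Q = 296
Orders per year = D/Q = 6,350 / 296 = 21.453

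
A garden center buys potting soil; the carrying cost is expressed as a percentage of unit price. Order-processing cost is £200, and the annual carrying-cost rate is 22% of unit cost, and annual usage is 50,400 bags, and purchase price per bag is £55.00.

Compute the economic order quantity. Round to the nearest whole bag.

H = i·C = 0.22 × £55 = £12.1000 per bag-year
2DS/H = 2·50,400·200/12.1 = 1,666,115.70
EOQ = √1,666,115.70 ≈ 1,290.78

1,291 bags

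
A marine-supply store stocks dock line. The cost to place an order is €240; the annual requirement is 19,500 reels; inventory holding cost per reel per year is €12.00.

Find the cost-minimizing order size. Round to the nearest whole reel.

Optimal lot size Q* = (2 × 19,500 × €240 / €12)^½ ≈ 883.18

883 reels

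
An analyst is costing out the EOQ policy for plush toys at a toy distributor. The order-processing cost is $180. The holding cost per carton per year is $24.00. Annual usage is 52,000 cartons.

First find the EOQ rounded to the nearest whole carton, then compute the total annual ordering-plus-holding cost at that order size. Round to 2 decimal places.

$21,196.23

2DS/H = 2·52,000·180/24 = 780,000.00
EOQ = √780,000.00 ≈ 883.18 → Q = 883 cartons
Orders/yr = 52,000/883 = 58.890; ordering cost = 58.890 × $180 = $10,600.23
Average inventory = 883/2 = 441.5; holding cost = 441.5 × $24 = $10,596.00
Total = $10,600.23 + $10,596.00 = $21,196.23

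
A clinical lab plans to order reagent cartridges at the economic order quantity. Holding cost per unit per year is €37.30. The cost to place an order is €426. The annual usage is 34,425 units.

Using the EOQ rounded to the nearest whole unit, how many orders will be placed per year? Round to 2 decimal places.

38.81 orders per year

2DS/H = 2·34,425·426/37.3 = 786,329.76
EOQ = √786,329.76 ≈ 886.75 → Q = 887
Orders per year = D/Q = 34,425 / 887 = 38.811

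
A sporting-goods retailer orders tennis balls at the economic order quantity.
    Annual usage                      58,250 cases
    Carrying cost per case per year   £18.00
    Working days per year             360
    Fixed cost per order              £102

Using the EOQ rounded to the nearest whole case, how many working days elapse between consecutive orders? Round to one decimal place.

EOQ = √(2DS/H) = √(2 × 58,250 × 102 / 18)
    = √(660,166.67) ≈ 812.51 → Q = 813 cases
Cycle time = (working days × Q)/D = (360 × 813) / 58,250 = 5.025 days

5.0 days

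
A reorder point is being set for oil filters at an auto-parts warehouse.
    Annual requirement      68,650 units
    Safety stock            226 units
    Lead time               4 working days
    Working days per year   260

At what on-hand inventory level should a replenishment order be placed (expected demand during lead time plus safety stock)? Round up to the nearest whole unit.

Daily demand d = 68,650 / 260 = 264.038 units/day
Demand during lead time = 264.038 × 4 = 1,056.15
Reorder point = 1,056.15 + 226 = 1,282.15 → round up

1,283 units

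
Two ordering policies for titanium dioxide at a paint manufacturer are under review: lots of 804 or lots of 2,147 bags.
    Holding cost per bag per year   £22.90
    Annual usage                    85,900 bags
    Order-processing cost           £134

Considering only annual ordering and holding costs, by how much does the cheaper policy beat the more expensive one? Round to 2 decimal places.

£6,421.93

For each Q, cost = (D/Q)·S + (Q/2)·H.
TC(804) = (85,900/804)×134 + (804/2)×22.9 = £23,522.47
TC(2,147) = (85,900/2,147)×134 + (2,147/2)×22.9 = £29,944.40
|ΔTC| = |£23,522.47 − £29,944.40| = £6,421.93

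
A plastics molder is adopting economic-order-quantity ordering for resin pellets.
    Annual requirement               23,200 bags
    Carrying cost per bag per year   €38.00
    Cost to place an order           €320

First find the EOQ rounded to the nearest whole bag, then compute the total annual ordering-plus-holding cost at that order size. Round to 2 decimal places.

Q* = √(2·D·S / H) = √(2·23,200·320 / 38) = √390,736.8 ≈ 625.09 → Q = 625 bags
Ordering: D/Q × S = 23,200/625 × €320 = €11,878.40
Holding:  Q/2 × H = 625/2 × €38 = €11,875.00
Total = €11,878.40 + €11,875.00 = €23,753.40

€23,753.40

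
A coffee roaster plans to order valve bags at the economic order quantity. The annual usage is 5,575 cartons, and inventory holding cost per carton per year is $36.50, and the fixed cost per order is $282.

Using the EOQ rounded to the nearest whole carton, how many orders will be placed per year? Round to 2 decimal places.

Optimal lot size Q* = (2 × 5,575 × $282 / $36.5)^½ ≈ 293.51 → Q = 294
N = D/Q = 5,575/294 ≈ 18.963 orders/yr

18.96 orders per year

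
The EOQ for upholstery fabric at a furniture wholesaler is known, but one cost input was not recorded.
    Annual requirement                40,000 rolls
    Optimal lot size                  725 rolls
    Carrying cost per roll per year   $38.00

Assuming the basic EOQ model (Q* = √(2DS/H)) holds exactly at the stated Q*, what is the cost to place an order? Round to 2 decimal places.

$249.67

From Q* = √(2DS/H) ⇒ Q*² = 2DS/H.
S = Q²H / (2D) = 725² × 38 / (2 × 40,000) = 249.6719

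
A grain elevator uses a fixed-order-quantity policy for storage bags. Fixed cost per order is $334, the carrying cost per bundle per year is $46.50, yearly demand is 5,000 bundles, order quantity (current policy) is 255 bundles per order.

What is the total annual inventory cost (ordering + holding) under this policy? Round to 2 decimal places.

$12,477.77

Orders/yr = 5,000/255 = 19.608; ordering cost = 19.608 × $334 = $6,549.02
Average inventory = 255/2 = 127.5; holding cost = 127.5 × $46.5 = $5,928.75
Total = $6,549.02 + $5,928.75 = $12,477.77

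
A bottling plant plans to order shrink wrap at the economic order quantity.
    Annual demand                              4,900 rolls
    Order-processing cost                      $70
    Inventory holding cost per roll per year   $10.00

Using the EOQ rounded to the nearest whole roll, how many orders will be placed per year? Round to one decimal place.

18.7 orders per year

EOQ = √(2DS/H) = √(2 × 4,900 × 70 / 10)
    = √(68,600.00) ≈ 261.92 → Q = 262
Orders per year = D/Q = 4,900 / 262 = 18.702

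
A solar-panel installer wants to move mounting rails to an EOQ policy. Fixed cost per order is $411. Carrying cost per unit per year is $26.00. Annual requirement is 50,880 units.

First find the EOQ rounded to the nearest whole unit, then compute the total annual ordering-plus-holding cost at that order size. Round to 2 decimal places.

EOQ = √(2DS/H) = √(2 × 50,880 × 411 / 26)
    = √(1,608,590.77) ≈ 1,268.30 → Q = 1,268 units
Orders/yr = 50,880/1,268 = 40.126; ordering cost = 40.126 × $411 = $16,491.86
Average inventory = 1,268/2 = 634; holding cost = 634 × $26 = $16,484.00
Total = $16,491.86 + $16,484.00 = $32,975.86

$32,975.86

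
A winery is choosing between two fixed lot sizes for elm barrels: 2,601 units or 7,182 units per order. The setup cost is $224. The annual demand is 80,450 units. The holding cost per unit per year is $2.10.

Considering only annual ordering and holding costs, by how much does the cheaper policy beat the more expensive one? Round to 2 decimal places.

For each Q, cost = (D/Q)·S + (Q/2)·H.
TC(2,601) = (80,450/2,601)×224 + (2,601/2)×2.1 = $9,659.46
TC(7,182) = (80,450/7,182)×224 + (7,182/2)×2.1 = $10,050.26
|ΔTC| = |$9,659.46 − $10,050.26| = $390.80

$390.80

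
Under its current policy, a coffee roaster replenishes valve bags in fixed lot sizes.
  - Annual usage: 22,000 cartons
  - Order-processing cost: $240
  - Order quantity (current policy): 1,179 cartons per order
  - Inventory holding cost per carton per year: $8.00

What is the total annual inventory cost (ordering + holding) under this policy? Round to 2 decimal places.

$9,194.37

Ordering: D/Q × S = 22,000/1,179 × $240 = $4,478.37
Holding:  Q/2 × H = 1,179/2 × $8 = $4,716.00
Total = $4,478.37 + $4,716.00 = $9,194.37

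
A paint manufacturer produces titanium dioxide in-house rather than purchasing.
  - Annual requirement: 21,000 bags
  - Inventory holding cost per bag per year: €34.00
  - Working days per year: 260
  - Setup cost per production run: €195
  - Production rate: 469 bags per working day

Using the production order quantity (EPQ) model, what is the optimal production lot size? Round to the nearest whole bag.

539 bags

d = 21,000/260 = 80.7692 bags/day;  effective holding cost H(1 − d/p) = 34·(1 − 80.7692/469) = 28.14466
Q* = √(2DS / H_eff) = √(2·21,000·195 / 28.14466) ≈ 539.44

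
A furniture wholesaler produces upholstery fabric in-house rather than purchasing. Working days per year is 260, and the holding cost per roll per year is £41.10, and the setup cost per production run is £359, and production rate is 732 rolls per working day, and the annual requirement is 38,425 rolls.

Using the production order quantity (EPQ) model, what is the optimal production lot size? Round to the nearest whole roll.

917 rolls

Daily demand d = 38,425/260 = 147.788; p = 732; 1 − d/p = 0.79810
EPQ = √(2DS / (H(1 − d/p)))
    = √(2 × 38,425 × 359 / (41.1 × 0.79810)) ≈ 917.10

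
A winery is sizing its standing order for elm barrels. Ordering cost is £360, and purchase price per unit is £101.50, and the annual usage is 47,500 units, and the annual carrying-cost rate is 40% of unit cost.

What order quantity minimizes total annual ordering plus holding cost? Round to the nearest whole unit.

918 units

Holding cost per unit per year: H = 40% × £101.5 = £40.6000
Q* = √(2·D·S / H) = √(2·47,500·360 / 40.6) = √842,364.5 ≈ 917.80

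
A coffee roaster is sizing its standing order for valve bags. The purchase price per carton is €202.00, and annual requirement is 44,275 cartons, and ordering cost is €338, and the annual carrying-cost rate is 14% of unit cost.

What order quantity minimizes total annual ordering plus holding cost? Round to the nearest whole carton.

1,029 cartons

H = i·C = 0.14 × €202 = €28.2800 per carton-year
Q* = √(2·D·S / H) = √(2·44,275·338 / 28.28) = √1,058,341.6 ≈ 1,028.76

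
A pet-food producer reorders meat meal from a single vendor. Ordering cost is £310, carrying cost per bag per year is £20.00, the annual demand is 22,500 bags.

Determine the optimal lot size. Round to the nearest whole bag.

835 bags

2DS/H = 2·22,500·310/20 = 697,500.00
EOQ = √697,500.00 ≈ 835.16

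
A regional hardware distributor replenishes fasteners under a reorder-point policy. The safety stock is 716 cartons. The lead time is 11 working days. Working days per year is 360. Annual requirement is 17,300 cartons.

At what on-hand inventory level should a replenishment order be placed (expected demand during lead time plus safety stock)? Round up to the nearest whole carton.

1,245 cartons

Daily demand d = 17,300 / 360 = 48.056 cartons/day
Demand during lead time = 48.056 × 11 = 528.61
Reorder point = 528.61 + 716 = 1,244.61 → round up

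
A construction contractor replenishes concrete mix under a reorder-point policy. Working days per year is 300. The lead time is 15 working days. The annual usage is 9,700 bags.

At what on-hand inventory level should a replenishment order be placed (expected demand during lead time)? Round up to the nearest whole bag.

485 bags

Daily demand d = 9,700 / 300 = 32.333 bags/day
Demand during lead time = 32.333 × 15 = 485.00
Reorder point = 485.00 → round up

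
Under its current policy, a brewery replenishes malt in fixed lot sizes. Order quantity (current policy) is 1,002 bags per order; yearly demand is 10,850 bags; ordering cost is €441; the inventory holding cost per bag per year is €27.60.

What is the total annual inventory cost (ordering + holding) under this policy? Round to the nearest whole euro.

Annual ordering cost = (D/Q)·S = (10,850/1,002) × 441 = €4,775.30
Annual holding cost  = (Q/2)·H = (1,002/2) × 27.6 = €13,827.60
Total = €4,775.30 + €13,827.60 = €18,602.90

€18,603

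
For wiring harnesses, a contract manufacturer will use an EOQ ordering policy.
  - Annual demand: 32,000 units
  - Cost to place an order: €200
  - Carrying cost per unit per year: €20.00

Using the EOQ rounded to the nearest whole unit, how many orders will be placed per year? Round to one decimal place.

Q* = √(2·D·S / H) = √(2·32,000·200 / 20) = √640,000.0 ≈ 800.00 → Q = 800
Orders per year = D/Q = 32,000 / 800 = 40.000

40.0 orders per year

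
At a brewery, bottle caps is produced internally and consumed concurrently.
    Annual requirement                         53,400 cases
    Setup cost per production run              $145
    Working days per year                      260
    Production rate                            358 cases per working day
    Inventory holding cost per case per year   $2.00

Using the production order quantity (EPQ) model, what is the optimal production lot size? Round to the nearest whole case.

d = 53,400/260 = 205.3846 cases/day;  effective holding cost H(1 − d/p) = 2·(1 − 205.3846/358) = 0.85260
Q* = √(2DS / H_eff) = √(2·53,400·145 / 0.85260) ≈ 4,261.84

4,262 cases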